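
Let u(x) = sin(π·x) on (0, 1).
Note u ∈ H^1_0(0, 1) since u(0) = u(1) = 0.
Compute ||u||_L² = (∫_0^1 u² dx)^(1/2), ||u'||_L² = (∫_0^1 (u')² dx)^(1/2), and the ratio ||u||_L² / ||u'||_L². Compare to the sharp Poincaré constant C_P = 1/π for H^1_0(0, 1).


||u||_L² / ||u'||_L² = 1/π = C_P.

u(x) = sin(π·x), so u'(x) = π*cos(π*x).
Writing u(x) = A·sin(kπx/L) with A = 1 and k = 1, use ∫_0^L sin²(kπx/L) dx = L/2 and ∫_0^L cos²(kπx/L) dx = L/2.
u² = 1·sin²(π·x) and (u')² = π^2·cos²(π·x), and each of sin², cos² integrates to L/2 = 1/2 over (0, 1).
∫_0^1 u² dx = 1/2, so ||u||_L² = sqrt(2)/2.
∫_0^1 (u')² dx = π^2/2, so ||u'||_L² = sqrt(2)*π/2.
Ratio ||u||_L² / ||u'||_L² = 1/π.
Sharp Poincaré constant on H^1_0(0, 1) is C_P = L/π = 1/π, achieved by sin(π·x).
This is the k = 1 eigenfunction (up to amplitude), so the ratio equals the sharp Poincaré constant exactly.


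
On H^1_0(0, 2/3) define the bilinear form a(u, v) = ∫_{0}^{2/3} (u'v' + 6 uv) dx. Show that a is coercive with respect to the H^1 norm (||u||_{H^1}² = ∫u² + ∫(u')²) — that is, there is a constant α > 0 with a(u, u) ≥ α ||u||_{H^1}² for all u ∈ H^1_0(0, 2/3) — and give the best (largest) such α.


α = 1

Coercivity of a(·,·) on H^1_0(0, 2/3) means a(u, u) ≥ α ||u||_{H^1}² for every u ∈ H^1_0.
The interval has length L = 2/3, and Poincaré/coercivity depend only on L. Here a(u, u) = ∫(u')² + (6)·∫u².
Here c = 6 ≥ 1, so a(u,u) = ∫(u')² + c∫u² ≥ ∫(u')² + ∫u² = ||u||_{H^1}², i.e. α = 1 works. No larger α is possible: a(u,u) ≥ α||u||_{H^1}² means (1−α)∫(u')² ≥ (α−c)∫u², and for the modes u_n = sin(nπ(x−x₀)/L) (x₀ the left endpoint) one has ∫u_n²/∫(u_n')² = (L/(nπ))² → 0, so a(u_n,u_n)/||u_n||_{H^1}² → 1. Hence the optimal constant is α = 1.
Therefore α = 1.


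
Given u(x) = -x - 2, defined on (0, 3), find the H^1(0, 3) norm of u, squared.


||u||_{H^1}^2 = 42

The H^1 norm (squared) on an interval (0, L) is
  ||u||_{H^1}^2 = ∫_0^L u(x)^2 dx + ∫_0^L u'(x)^2 dx.
Compute u'(x) = -1.
Then u(x)^2 = x**2 + 4*x + 4 and u'(x)^2 = 1.
Integrate each monomial from 0 to 3 using ∫_0^3 c·x^n dx = c·3^(n+1)/(n+1):
  ∫_0^3 u(x)^2 dx = ∫_0^3 (x^2 + 4*x + 4) dx. Term by term:
    ∫_0^3 x^2 dx = 9;  ∫_0^3 4*x dx = 18;  ∫_0^3 4 dx = 12.
  Sum: 9 + 18 + 12 = 39.
  ∫_0^3 u'(x)^2 dx = ∫_0^3 (1) dx. Term by term:
    ∫_0^3 1 dx = 3.
Adding: ||u||_{H^1}^2 = 39 + 3 = 42.


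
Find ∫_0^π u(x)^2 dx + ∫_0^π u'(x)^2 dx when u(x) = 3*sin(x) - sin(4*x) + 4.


||u||_{H^1(0,π)}^2 = 48 + 67*π/2

u'(x) = 3*cos(x) - 4*cos(4*x).
Expand u² and (u')² and integrate term by term on (0, π), using: for integers n ≥ 1, ∫_0^π sin²(nx) dx = ∫_0^π cos²(nx) dx = π/2; for n ≠ n', ∫_0^π sin(nx)sin(n'x) dx = ∫_0^π cos(nx)cos(n'x) dx = 0; and by product-to-sum, ∫_0^π sin(nx)cos(n'x) dx = ½∫_0^π [sin((n+n')x) + sin((n−n')x)] dx, which is 0 when n+n' is even and 2n/(n²−n'²) when n+n' is odd (it need not vanish on (0, π)). For the constant mode: ∫_0^π 1 dx = π, ∫_0^π cos(nx) dx = 0, ∫_0^π sin(nx) dx = (1−(−1)^n)/n.
  u² squared terms: (4)²·∫1 dx = 16·π = 16*π;  (-1)²·∫sin(4x)² dx = 1·π/2 = π/2;  (3)²·∫sin(x)² dx = 9·π/2 = 9*π/2.
  u² cross terms: 2·(4)·(-1)·∫1·sin(4x) dx = -8·(0) = 0;  2·(4)·(3)·∫1·sin(x) dx = 24·(2) = 48;  2·(-1)·(3)·∫sin(4x)·sin(x) dx = -6·(0) = 0.
  So ∫_0^π u² dx = 16*π + π/2 + 9*π/2 + 0 + 48 + 0 = 48 + 21*π.
  (u')² squared terms: (-4)²·∫cos(4x)² dx = 16·π/2 = 8*π;  (3)²·∫cos(x)² dx = 9·π/2 = 9*π/2.
  (u')² cross terms: 2·(-4)·(3)·∫cos(4x)·cos(x) dx = -24·(0) = 0.
  So ∫_0^π (u')² dx = 8*π + 9*π/2 + 0 = 25*π/2.
||u||_{H^1}^2 = (48 + 21*π) + (25*π/2) = 48 + 67*π/2.


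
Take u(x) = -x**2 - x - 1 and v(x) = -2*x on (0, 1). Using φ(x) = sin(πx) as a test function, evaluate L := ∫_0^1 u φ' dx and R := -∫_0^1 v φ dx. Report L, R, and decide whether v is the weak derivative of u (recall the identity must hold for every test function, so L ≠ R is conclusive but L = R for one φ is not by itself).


LHS = 4/π, RHS = 2/π. No, v is not the weak derivative of u.

u(x) = -x**2 - x - 1, classical derivative u'(x) = -2*x - 1.
φ(x) = sin(πx), so φ'(x) = π*cos(π*x).
Note φ(0) = φ(1) = 0, so the boundary term u·φ vanishes.
LHS = ∫_0^1 u(x) φ'(x) dx = ∫_0^1 (-π*x^2*cos(π*x) - π*x*cos(π*x) - π*cos(π*x)) dx. Term by term:
  ∫_0^1 -π*cos(π*x) dx = 0;  ∫_0^1 -π*x*cos(π*x) dx = 2/π;  ∫_0^1 -π*x^2*cos(π*x) dx = 2/π.
Sum: 0 + 2/π + 2/π = 4/π.
So LHS = 4/π.
∫_0^1 v(x) φ(x) dx = ∫_0^1 (-2*x*sin(π*x)) dx. Term by term:
  ∫_0^1 -2*x*sin(π*x) dx = -2/π.
So RHS = -∫_0^1 v(x) φ(x) dx = 2/π.
LHS − RHS = 2/π ≠ 0, so the identity fails.
(For a valid weak derivative the identity must hold for EVERY test function, in particular this one. The failure shows v is NOT the weak derivative of u.)
Correct weak derivative would be u'(x) = -2*x - 1.


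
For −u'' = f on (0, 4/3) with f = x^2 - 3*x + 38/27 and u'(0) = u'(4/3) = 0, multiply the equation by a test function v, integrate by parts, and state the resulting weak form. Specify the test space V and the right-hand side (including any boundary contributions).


V = H^1(0, 4/3) (no boundary constraint on v; u is determined up to an additive constant); weak form: ∫_0^4/3 u'v' dx = ∫_0^4/3 (x^2 - 3*x + 38/27) v dx for all v ∈ V.

Multiply both sides by a test function v and integrate from 0 to 4/3:
  ∫_0^4/3 −u''(x) v(x) dx = ∫_0^4/3 f(x) v(x) dx.
Integrate the LHS by parts once:
  ∫_0^4/3 −u'' v dx = −[u'(x) v(x)]_0^4/3 + ∫_0^4/3 u'(x) v'(x) dx.
Thus ∫_0^4/3 u'(x) v'(x) dx = ∫_0^4/3 f(x) v(x) dx + [u'(x) v(x)]_0^4/3.
Choose V so that boundary terms are either known or forced to vanish.
u has homogeneous Neumann: u'(0) = u'(4/3) = 0. So [u' v]_0^4/3 = 0·v(4/3) − 0·v(0) = 0 for any v; take V = H^1(0, 4/3).
Weak formulation: find u (satisfying any essential BC) such that ∫_0^4/3 u'(x) v'(x) dx = ∫_0^4/3 f v dx for all v ∈ V (homogeneous Neumann, so boundary terms vanish).
Substituting f(x) = x^2 - 3*x + 38/27, the right-hand side is ∫_0^4/3 (x^2 - 3*x + 38/27) v dx.
Compatibility check (pure Neumann): taking v ≡ 1 ∈ V gives 0 = ∫_0^4/3 f dx + (0) − (0), i.e. ∫_0^4/3 f dx must equal u'(0) − u'(4/3) = 0. Indeed ∫_0^4/3 (x^2 - 3*x + 38/27) dx = 0, so the data are compatible. The solution is then unique only up to an additive constant (fix it e.g. by requiring ∫_0^4/3 u dx = 0).


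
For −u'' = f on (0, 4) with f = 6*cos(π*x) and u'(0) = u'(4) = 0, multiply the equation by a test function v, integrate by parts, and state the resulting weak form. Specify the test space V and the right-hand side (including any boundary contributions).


V = H^1(0, 4) (no boundary constraint on v; u is determined up to an additive constant); weak form: ∫_0^4 u'v' dx = ∫_0^4 (6*cos(π*x)) v dx for all v ∈ V.

Multiply both sides by a test function v and integrate from 0 to 4:
  ∫_0^4 −u''(x) v(x) dx = ∫_0^4 f(x) v(x) dx.
Integrate the LHS by parts once:
  ∫_0^4 −u'' v dx = −[u'(x) v(x)]_0^4 + ∫_0^4 u'(x) v'(x) dx.
Thus ∫_0^4 u'(x) v'(x) dx = ∫_0^4 f(x) v(x) dx + [u'(x) v(x)]_0^4.
Choose V so that boundary terms are either known or forced to vanish.
u has homogeneous Neumann: u'(0) = u'(4) = 0. So [u' v]_0^4 = 0·v(4) − 0·v(0) = 0 for any v; take V = H^1(0, 4).
Weak formulation: find u (satisfying any essential BC) such that ∫_0^4 u'(x) v'(x) dx = ∫_0^4 f v dx for all v ∈ V (homogeneous Neumann, so boundary terms vanish).
Substituting f(x) = 6*cos(π*x), the right-hand side is ∫_0^4 (6*cos(π*x)) v dx.
Compatibility check (pure Neumann): taking v ≡ 1 ∈ V gives 0 = ∫_0^4 f dx + (0) − (0), i.e. ∫_0^4 f dx must equal u'(0) − u'(4) = 0. Indeed ∫_0^4 (6*cos(π*x)) dx = 0, so the data are compatible. The solution is then unique only up to an additive constant (fix it e.g. by requiring ∫_0^4 u dx = 0).


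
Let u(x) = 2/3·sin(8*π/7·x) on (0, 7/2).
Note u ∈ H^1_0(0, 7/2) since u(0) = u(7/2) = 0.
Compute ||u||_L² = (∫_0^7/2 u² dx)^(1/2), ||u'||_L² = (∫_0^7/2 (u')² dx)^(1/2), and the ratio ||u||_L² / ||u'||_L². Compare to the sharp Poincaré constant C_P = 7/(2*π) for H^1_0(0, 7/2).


||u||_L² / ||u'||_L² = 7/(8*π) < C_P = 7/(2*π).

u(x) = 2/3·sin(8*π/7·x), so u'(x) = 16*π*cos(8*π*x/7)/21.
Writing u(x) = A·sin(kπx/L) with A = 2/3 and k = 4, use ∫_0^L sin²(kπx/L) dx = L/2 and ∫_0^L cos²(kπx/L) dx = L/2.
u² = 4/9·sin²(8*π/7·x) and (u')² = 256*π^2/441·cos²(8*π/7·x), and each of sin², cos² integrates to L/2 = 7/4 over (0, 7/2).
∫_0^7/2 u² dx = 7/9, so ||u||_L² = sqrt(7)/3.
∫_0^7/2 (u')² dx = 64*π^2/63, so ||u'||_L² = 8*sqrt(7)*π/21.
Ratio ||u||_L² / ||u'||_L² = 7/(8*π).
Sharp Poincaré constant on H^1_0(0, 7/2) is C_P = L/π = 7/(2*π), achieved by sin(2*π/7·x).
This is the k = 4 harmonic; the ratio L/(kπ) is strictly less than C_P = L/π, consistent with the sharp inequality ||u||_L² ≤ C_P ||u'||_L².


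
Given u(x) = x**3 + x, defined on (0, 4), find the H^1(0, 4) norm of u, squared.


||u||_{H^1}^2 = 498404/105

The H^1 norm (squared) on an interval (0, L) is
  ||u||_{H^1}^2 = ∫_0^L u(x)^2 dx + ∫_0^L u'(x)^2 dx.
Compute u'(x) = 3*x**2 + 1.
Then u(x)^2 = x**6 + 2*x**4 + x**2 and u'(x)^2 = 9*x**4 + 6*x**2 + 1.
Integrate each monomial from 0 to 4 using ∫_0^4 c·x^n dx = c·4^(n+1)/(n+1):
  ∫_0^4 u(x)^2 dx = ∫_0^4 (x^6 + 2*x^4 + x^2) dx. Term by term:
    ∫_0^4 x^6 dx = 16384/7;  ∫_0^4 2*x^4 dx = 2048/5;  ∫_0^4 x^2 dx = 64/3.
  Sum: 16384/7 + 2048/5 + 64/3 = 291008/105.
  ∫_0^4 u'(x)^2 dx = ∫_0^4 (9*x^4 + 6*x^2 + 1) dx. Term by term:
    ∫_0^4 9*x^4 dx = 9216/5;  ∫_0^4 6*x^2 dx = 128;  ∫_0^4 1 dx = 4.
  Sum: 9216/5 + 128 + 4 = 9876/5.
Adding: ||u||_{H^1}^2 = 291008/105 + 9876/5 = 498404/105.


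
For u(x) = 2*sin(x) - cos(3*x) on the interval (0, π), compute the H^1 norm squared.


||u||_{H^1(0,π)}^2 = 9*π

u'(x) = 3*sin(3*x) + 2*cos(x).
Expand u² and (u')² and integrate term by term on (0, π), using: for integers n ≥ 1, ∫_0^π sin²(nx) dx = ∫_0^π cos²(nx) dx = π/2; for n ≠ n', ∫_0^π sin(nx)sin(n'x) dx = ∫_0^π cos(nx)cos(n'x) dx = 0; and by product-to-sum, ∫_0^π sin(nx)cos(n'x) dx = ½∫_0^π [sin((n+n')x) + sin((n−n')x)] dx, which is 0 when n+n' is even and 2n/(n²−n'²) when n+n' is odd (it need not vanish on (0, π)).
  u² squared terms: (-1)²·∫cos(3x)² dx = 1·π/2 = π/2;  (2)²·∫sin(x)² dx = 4·π/2 = 2*π.
  u² cross terms: 2·(-1)·(2)·∫cos(3x)·sin(x) dx = -4·(0) = 0.
  So ∫_0^π u² dx = π/2 + 2*π + 0 = 5*π/2.
  (u')² squared terms: (2)²·∫cos(x)² dx = 4·π/2 = 2*π;  (3)²·∫sin(3x)² dx = 9·π/2 = 9*π/2.
  (u')² cross terms: 2·(2)·(3)·∫cos(x)·sin(3x) dx = 12·(0) = 0.
  So ∫_0^π (u')² dx = 2*π + 9*π/2 + 0 = 13*π/2.
||u||_{H^1}^2 = (5*π/2) + (13*π/2) = 9*π.


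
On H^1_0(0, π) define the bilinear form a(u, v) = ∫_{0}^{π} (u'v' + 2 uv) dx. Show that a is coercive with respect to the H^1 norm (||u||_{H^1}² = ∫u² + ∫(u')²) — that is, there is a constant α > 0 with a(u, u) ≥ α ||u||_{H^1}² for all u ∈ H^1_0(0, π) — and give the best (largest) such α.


α = 1

Coercivity of a(·,·) on H^1_0(0, π) means a(u, u) ≥ α ||u||_{H^1}² for every u ∈ H^1_0.
The interval has length L = π, and Poincaré/coercivity depend only on L. Here a(u, u) = ∫(u')² + (2)·∫u².
Here c = 2 ≥ 1, so a(u,u) = ∫(u')² + c∫u² ≥ ∫(u')² + ∫u² = ||u||_{H^1}², i.e. α = 1 works. No larger α is possible: a(u,u) ≥ α||u||_{H^1}² means (1−α)∫(u')² ≥ (α−c)∫u², and for the modes u_n = sin(nπ(x−x₀)/L) (x₀ the left endpoint) one has ∫u_n²/∫(u_n')² = (L/(nπ))² → 0, so a(u_n,u_n)/||u_n||_{H^1}² → 1. Hence the optimal constant is α = 1.
Therefore α = 1.


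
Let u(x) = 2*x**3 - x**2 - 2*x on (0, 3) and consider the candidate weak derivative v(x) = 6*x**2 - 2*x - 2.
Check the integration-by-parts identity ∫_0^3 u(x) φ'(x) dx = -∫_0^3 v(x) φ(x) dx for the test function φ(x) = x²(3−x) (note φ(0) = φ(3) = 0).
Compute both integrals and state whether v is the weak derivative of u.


LHS = -108, RHS = -108. Yes, v = u' weakly.

u(x) = 2*x**3 - x**2 - 2*x, classical derivative u'(x) = 6*x**2 - 2*x - 2.
φ(x) = x²(3−x), so φ'(x) = 3*x*(2 - x).
Note φ(0) = φ(3) = 0, so the boundary term u·φ vanishes.
LHS = ∫_0^3 u(x) φ'(x) dx = ∫_0^3 (-6*x^5 + 15*x^4 - 12*x^2) dx. Term by term:
  ∫_0^3 -6*x^5 dx = -729;  ∫_0^3 15*x^4 dx = 729;  ∫_0^3 -12*x^2 dx = -108.
Sum: -729 + 729 − 108 = -108.
So LHS = -108.
∫_0^3 v(x) φ(x) dx = ∫_0^3 (-6*x^5 + 20*x^4 - 4*x^3 - 6*x^2) dx. Term by term:
  ∫_0^3 -6*x^5 dx = -729;  ∫_0^3 20*x^4 dx = 972;  ∫_0^3 -4*x^3 dx = -81;
  ∫_0^3 -6*x^2 dx = -54.
Sum: -729 + 972 − 81 − 54 = 108.
So RHS = -∫_0^3 v(x) φ(x) dx = -108.
LHS = RHS, so the identity holds for this test φ.
Moreover u is smooth here and v(x) = u'(x) = 6*x**2 - 2*x - 2 pointwise, so the identity holds for every test function. Hence v is the weak derivative of u.


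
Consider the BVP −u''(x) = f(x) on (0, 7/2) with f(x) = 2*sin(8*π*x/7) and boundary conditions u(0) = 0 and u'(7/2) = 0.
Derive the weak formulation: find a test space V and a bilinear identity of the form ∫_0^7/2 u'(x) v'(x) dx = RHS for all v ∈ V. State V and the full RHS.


V = {v ∈ H^1(0, 7/2) : v(0) = 0} (test functions vanish at x = 0 where u is specified); weak form: ∫_0^7/2 u'v' dx = ∫_0^7/2 (2*sin(8*π*x/7)) v dx for all v ∈ V.

Multiply both sides by a test function v and integrate from 0 to 7/2:
  ∫_0^7/2 −u''(x) v(x) dx = ∫_0^7/2 f(x) v(x) dx.
Integrate the LHS by parts once:
  ∫_0^7/2 −u'' v dx = −[u'(x) v(x)]_0^7/2 + ∫_0^7/2 u'(x) v'(x) dx.
Thus ∫_0^7/2 u'(x) v'(x) dx = ∫_0^7/2 f(x) v(x) dx + [u'(x) v(x)]_0^7/2.
Choose V so that boundary terms are either known or forced to vanish.
Mixed BC: u(0) = 0 (Dirichlet) and u'(7/2) = 0 (Neumann). Define V = {v ∈ H^1(0, 7/2) : v(0) = 0}. Then [u' v]_0^7/2 = u'(7/2)·v(7/2) − u'(0)·0 = 0.
Weak formulation: find u (satisfying any essential BC) such that ∫_0^7/2 u'(x) v'(x) dx = ∫_0^7/2 f v dx for all v ∈ V (Dirichlet at 0 absorbed into V; the Neumann datum at x = 7/2 is zero, so no boundary term remains).
Substituting f(x) = 2*sin(8*π*x/7), the right-hand side is ∫_0^7/2 (2*sin(8*π*x/7)) v dx.


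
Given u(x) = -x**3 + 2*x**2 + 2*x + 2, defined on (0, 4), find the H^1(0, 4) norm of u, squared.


||u||_{H^1}^2 = 77536/105

The H^1 norm (squared) on an interval (0, L) is
  ||u||_{H^1}^2 = ∫_0^L u(x)^2 dx + ∫_0^L u'(x)^2 dx.
Compute u'(x) = -3*x**2 + 4*x + 2.
Then u(x)^2 = x**6 - 4*x**5 + 4*x**3 + 12*x**2 + 8*x + 4 and u'(x)^2 = 9*x**4 - 24*x**3 + 4*x**2 + 16*x + 4.
Integrate each monomial from 0 to 4 using ∫_0^4 c·x^n dx = c·4^(n+1)/(n+1):
  ∫_0^4 u(x)^2 dx = ∫_0^4 (x^6 - 4*x^5 + 4*x^3 + 12*x^2 + 8*x + 4) dx. Term by term:
    ∫_0^4 x^6 dx = 16384/7;  ∫_0^4 -4*x^5 dx = -8192/3;  ∫_0^4 4*x^3 dx = 256;
    ∫_0^4 12*x^2 dx = 256;  ∫_0^4 8*x dx = 64;  ∫_0^4 4 dx = 16.
  Sum: 16384/7 − 8192/3 + 256 + 256 + 64 + 16 = 4240/21.
  ∫_0^4 u'(x)^2 dx = ∫_0^4 (9*x^4 - 24*x^3 + 4*x^2 + 16*x + 4) dx. Term by term:
    ∫_0^4 9*x^4 dx = 9216/5;  ∫_0^4 -24*x^3 dx = -1536;  ∫_0^4 4*x^2 dx = 256/3;
    ∫_0^4 16*x dx = 128;  ∫_0^4 4 dx = 16.
  Sum: 9216/5 − 1536 + 256/3 + 128 + 16 = 8048/15.
Adding: ||u||_{H^1}^2 = 4240/21 + 8048/15 = 77536/105.


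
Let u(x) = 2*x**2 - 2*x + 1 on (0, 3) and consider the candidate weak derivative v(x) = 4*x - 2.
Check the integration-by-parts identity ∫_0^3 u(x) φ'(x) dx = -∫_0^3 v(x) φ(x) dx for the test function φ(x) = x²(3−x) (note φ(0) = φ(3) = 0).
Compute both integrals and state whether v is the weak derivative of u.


LHS = -351/10, RHS = -351/10. Yes, v = u' weakly.

u(x) = 2*x**2 - 2*x + 1, classical derivative u'(x) = 4*x - 2.
φ(x) = x²(3−x), so φ'(x) = 3*x*(2 - x).
Note φ(0) = φ(3) = 0, so the boundary term u·φ vanishes.
LHS = ∫_0^3 u(x) φ'(x) dx = ∫_0^3 (-6*x^4 + 18*x^3 - 15*x^2 + 6*x) dx. Term by term:
  ∫_0^3 -6*x^4 dx = -1458/5;  ∫_0^3 18*x^3 dx = 729/2;  ∫_0^3 -15*x^2 dx = -135;
  ∫_0^3 6*x dx = 27.
Sum: -1458/5 + 729/2 − 135 + 27 = -351/10.
So LHS = -351/10.
∫_0^3 v(x) φ(x) dx = ∫_0^3 (-4*x^4 + 14*x^3 - 6*x^2) dx. Term by term:
  ∫_0^3 -4*x^4 dx = -972/5;  ∫_0^3 14*x^3 dx = 567/2;  ∫_0^3 -6*x^2 dx = -54.
Sum: -972/5 + 567/2 − 54 = 351/10.
So RHS = -∫_0^3 v(x) φ(x) dx = -351/10.
LHS = RHS, so the identity holds for this test φ.
Moreover u is smooth here and v(x) = u'(x) = 4*x - 2 pointwise, so the identity holds for every test function. Hence v is the weak derivative of u.


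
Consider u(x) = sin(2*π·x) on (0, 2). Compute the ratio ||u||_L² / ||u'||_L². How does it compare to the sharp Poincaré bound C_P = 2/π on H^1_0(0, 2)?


||u||_L² / ||u'||_L² = 1/(2*π) < C_P = 2/π.

u(x) = sin(2*π·x), so u'(x) = 2*π*cos(2*π*x).
Writing u(x) = A·sin(kπx/L) with A = 1 and k = 4, use ∫_0^L sin²(kπx/L) dx = L/2 and ∫_0^L cos²(kπx/L) dx = L/2.
u² = 1·sin²(2*π·x) and (u')² = 4*π^2·cos²(2*π·x), and each of sin², cos² integrates to L/2 = 1 over (0, 2).
∫_0^2 u² dx = 1, so ||u||_L² = 1.
∫_0^2 (u')² dx = 4*π^2, so ||u'||_L² = 2*π.
Ratio ||u||_L² / ||u'||_L² = 1/(2*π).
Sharp Poincaré constant on H^1_0(0, 2) is C_P = L/π = 2/π, achieved by sin(π/2·x).
This is the k = 4 harmonic; the ratio L/(kπ) is strictly less than C_P = L/π, consistent with the sharp inequality ||u||_L² ≤ C_P ||u'||_L².


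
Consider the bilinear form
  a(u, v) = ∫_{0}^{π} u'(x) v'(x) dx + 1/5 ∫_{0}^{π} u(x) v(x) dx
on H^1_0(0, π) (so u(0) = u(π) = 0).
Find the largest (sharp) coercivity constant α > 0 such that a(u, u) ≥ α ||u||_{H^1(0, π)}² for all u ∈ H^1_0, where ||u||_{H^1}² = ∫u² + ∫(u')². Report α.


α = 3/5

Coercivity of a(·,·) on H^1_0(0, π) means a(u, u) ≥ α ||u||_{H^1}² for every u ∈ H^1_0.
The interval has length L = π, and Poincaré/coercivity depend only on L. Here a(u, u) = ∫(u')² + (1/5)·∫u².
Here 0 < c = 1/5 < 1. The condition a(u,u) ≥ α||u||_{H^1}² reads (1−α)∫(u')² ≥ (α−c)∫u². Any admissible α is ≤ 1 (rapidly oscillating u have ∫u²/∫(u')² → 0), and α = 1 would force 0 ≥ (1−c)∫u², impossible since c < 1; so 1−α > 0. By the sharp Poincaré inequality on H^1_0 of an interval of length L, ∫(u')² ≥ (π/L)²∫u² with equality for the first sine mode sin(π(x−x₀)/L) (x₀ the left endpoint), so the inequality holds for all u iff (1−α)(π/L)² ≥ α − c, i.e. α ≤ ((π/L)² + c)/((π/L)² + 1) = (1 + c(L/π)²)/(1 + (L/π)²). With (π/L)² = 1 and c = 1/5, the largest admissible constant is α = ((π/L)² + c)/((π/L)² + 1).
Simplifying, α = 3/5.


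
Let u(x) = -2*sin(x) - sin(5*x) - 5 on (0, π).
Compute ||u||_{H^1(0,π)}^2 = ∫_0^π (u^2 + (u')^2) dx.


||u||_{H^1(0,π)}^2 = 44 + 42*π

u'(x) = -2*cos(x) - 5*cos(5*x).
Expand u² and (u')² and integrate term by term on (0, π), using: for integers n ≥ 1, ∫_0^π sin²(nx) dx = ∫_0^π cos²(nx) dx = π/2; for n ≠ n', ∫_0^π sin(nx)sin(n'x) dx = ∫_0^π cos(nx)cos(n'x) dx = 0; and by product-to-sum, ∫_0^π sin(nx)cos(n'x) dx = ½∫_0^π [sin((n+n')x) + sin((n−n')x)] dx, which is 0 when n+n' is even and 2n/(n²−n'²) when n+n' is odd (it need not vanish on (0, π)). For the constant mode: ∫_0^π 1 dx = π, ∫_0^π cos(nx) dx = 0, ∫_0^π sin(nx) dx = (1−(−1)^n)/n.
  u² squared terms: (-5)²·∫1 dx = 25·π = 25*π;  (-1)²·∫sin(5x)² dx = 1·π/2 = π/2;  (-2)²·∫sin(x)² dx = 4·π/2 = 2*π.
  u² cross terms: 2·(-5)·(-1)·∫1·sin(5x) dx = 10·(2/5) = 4;  2·(-5)·(-2)·∫1·sin(x) dx = 20·(2) = 40;  2·(-1)·(-2)·∫sin(5x)·sin(x) dx = 4·(0) = 0.
  So ∫_0^π u² dx = 25*π + π/2 + 2*π + 4 + 40 + 0 = 44 + 55*π/2.
  (u')² squared terms: (-5)²·∫cos(5x)² dx = 25·π/2 = 25*π/2;  (-2)²·∫cos(x)² dx = 4·π/2 = 2*π.
  (u')² cross terms: 2·(-5)·(-2)·∫cos(5x)·cos(x) dx = 20·(0) = 0.
  So ∫_0^π (u')² dx = 25*π/2 + 2*π + 0 = 29*π/2.
||u||_{H^1}^2 = (44 + 55*π/2) + (29*π/2) = 44 + 42*π.


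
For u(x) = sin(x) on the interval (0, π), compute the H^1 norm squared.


||u||_{H^1(0,π)}^2 = π

u'(x) = cos(x).
Expand u² and (u')² and integrate term by term on (0, π), using: for integers n ≥ 1, ∫_0^π sin²(nx) dx = ∫_0^π cos²(nx) dx = π/2; for n ≠ n', ∫_0^π sin(nx)sin(n'x) dx = ∫_0^π cos(nx)cos(n'x) dx = 0; and by product-to-sum, ∫_0^π sin(nx)cos(n'x) dx = ½∫_0^π [sin((n+n')x) + sin((n−n')x)] dx, which is 0 when n+n' is even and 2n/(n²−n'²) when n+n' is odd (it need not vanish on (0, π)).
  u² squared terms: (1)²·∫sin(x)² dx = 1·π/2 = π/2.
  So ∫_0^π u² dx = π/2.
  (u')² squared terms: (1)²·∫cos(x)² dx = 1·π/2 = π/2.
  So ∫_0^π (u')² dx = π/2.
||u||_{H^1}^2 = (π/2) + (π/2) = π.


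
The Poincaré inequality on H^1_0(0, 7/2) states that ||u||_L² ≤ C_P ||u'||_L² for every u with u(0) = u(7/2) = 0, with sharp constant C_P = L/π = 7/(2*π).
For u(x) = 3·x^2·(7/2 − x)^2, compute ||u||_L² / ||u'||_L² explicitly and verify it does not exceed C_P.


||u||_L² / ||u'||_L² = 7*sqrt(3)/12 < C_P = 7/(2*π).

u(x) = 3·x^2·(7/2 − x)^2, so u'(x) = 3*x*(2*x - 7)*(4*x - 7)/2.
u(x) = 3·x^2·(7/2 − x)^2 vanishes at x = 0 and x = 7/2, so u ∈ H^1_0(0, 7/2). Differentiate via the product rule and integrate the resulting polynomials term by term.
  ∫_0^7/2 u² dx = ∫_0^7/2 (9*x^8 - 126*x^7 + 1323*x^6/2 - 3087*x^5/2 + 21609*x^4/16) dx. Term by term:
    ∫_0^7/2 9*x^8 dx = 40353607/512;  ∫_0^7/2 -126*x^7 dx = -363182463/1024;  ∫_0^7/2 1323*x^6/2 dx = 155649627/256;
    ∫_0^7/2 -3087*x^5/2 dx = -121060821/256;  ∫_0^7/2 21609*x^4/16 dx = 363182463/2560.
  Sum: 40353607/512 − 363182463/1024 + 155649627/256 − 121060821/256 + 363182463/2560 = 5764801/5120.
  ∫_0^7/2 (u')² dx = ∫_0^7/2 (144*x^6 - 1512*x^5 + 5733*x^4 - 9261*x^3 + 21609*x^2/4) dx. Term by term:
    ∫_0^7/2 144*x^6 dx = 1058841/8;  ∫_0^7/2 -1512*x^5 dx = -7411887/16;  ∫_0^7/2 5733*x^4 dx = 96354531/160;
    ∫_0^7/2 -9261*x^3 dx = -22235661/64;  ∫_0^7/2 21609*x^2/4 dx = 2470629/32.
  Sum: 1058841/8 − 7411887/16 + 96354531/160 − 22235661/64 + 2470629/32 = 352947/320.
∫_0^7/2 u² dx = 5764801/5120, so ||u||_L² = 2401*sqrt(5)/160.
∫_0^7/2 (u')² dx = 352947/320, so ||u'||_L² = 343*sqrt(15)/40.
Ratio ||u||_L² / ||u'||_L² = 7*sqrt(3)/12.
Sharp Poincaré constant on H^1_0(0, 7/2) is C_P = L/π = 7/(2*π), achieved by sin(2*π/7·x).
A polynomial bump cannot attain the sharp Poincaré constant (only the first sine eigenfunction does), so the ratio is strictly less than C_P, consistent with ||u||_L² ≤ C_P ||u'||_L².


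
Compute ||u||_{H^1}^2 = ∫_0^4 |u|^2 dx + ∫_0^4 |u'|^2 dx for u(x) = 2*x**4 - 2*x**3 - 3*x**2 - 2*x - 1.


||u||_{H^1}^2 = 5172068/45

The H^1 norm (squared) on an interval (0, L) is
  ||u||_{H^1}^2 = ∫_0^L u(x)^2 dx + ∫_0^L u'(x)^2 dx.
Compute u'(x) = 8*x**3 - 6*x**2 - 6*x - 2.
Then u(x)^2 = 4*x**8 - 8*x**7 - 8*x**6 + 4*x**5 + 13*x**4 + 16*x**3 + 10*x**2 + 4*x + 1 and u'(x)^2 = 64*x**6 - 96*x**5 - 60*x**4 + 40*x**3 + 60*x**2 + 24*x + 4.
Integrate each monomial from 0 to 4 using ∫_0^4 c·x^n dx = c·4^(n+1)/(n+1):
  ∫_0^4 u(x)^2 dx = ∫_0^4 (4*x^8 - 8*x^7 - 8*x^6 + 4*x^5 + 13*x^4 + 16*x^3 + 10*x^2 + 4*x + 1) dx. Term by term:
    ∫_0^4 4*x^8 dx = 1048576/9;  ∫_0^4 -8*x^7 dx = -65536;  ∫_0^4 -8*x^6 dx = -131072/7;
    ∫_0^4 4*x^5 dx = 8192/3;  ∫_0^4 13*x^4 dx = 13312/5;  ∫_0^4 16*x^3 dx = 1024;
    ∫_0^4 10*x^2 dx = 640/3;  ∫_0^4 4*x dx = 32;  ∫_0^4 1 dx = 4.
  Sum: 1048576/9 − 65536 − 131072/7 + 8192/3 + 13312/5 + 1024 + 640/3 + 32 + 4 = 12257996/315.
  ∫_0^4 u'(x)^2 dx = ∫_0^4 (64*x^6 - 96*x^5 - 60*x^4 + 40*x^3 + 60*x^2 + 24*x + 4) dx. Term by term:
    ∫_0^4 64*x^6 dx = 1048576/7;  ∫_0^4 -96*x^5 dx = -65536;  ∫_0^4 -60*x^4 dx = -12288;
    ∫_0^4 40*x^3 dx = 2560;  ∫_0^4 60*x^2 dx = 1280;  ∫_0^4 24*x dx = 192;
    ∫_0^4 4 dx = 16.
  Sum: 1048576/7 − 65536 − 12288 + 2560 + 1280 + 192 + 16 = 532144/7.
Adding: ||u||_{H^1}^2 = 12257996/315 + 532144/7 = 5172068/45.


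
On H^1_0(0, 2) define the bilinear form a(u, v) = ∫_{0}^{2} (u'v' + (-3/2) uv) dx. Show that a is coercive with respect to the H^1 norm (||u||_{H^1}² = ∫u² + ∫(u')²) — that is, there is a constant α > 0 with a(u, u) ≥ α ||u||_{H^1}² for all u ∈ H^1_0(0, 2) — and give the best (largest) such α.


α = (-6 + π^2)/(4 + π^2)

Coercivity of a(·,·) on H^1_0(0, 2) means a(u, u) ≥ α ||u||_{H^1}² for every u ∈ H^1_0.
The interval has length L = 2, and Poincaré/coercivity depend only on L. Here a(u, u) = ∫(u')² + (-3/2)·∫u².
Here c = -3/2 < 0 with |c| < (π/L)² = π^2/4, so coercivity still holds. The condition a(u,u) ≥ α||u||_{H^1}² reads (1−α)∫(u')² ≥ (α−c)∫u². Any admissible α is ≤ 1 (rapidly oscillating u have ∫u²/∫(u')² → 0), and α = 1 would force 0 ≥ (1−c)∫u², impossible since c < 1; so 1−α > 0. By the sharp Poincaré inequality on H^1_0 of an interval of length L, ∫(u')² ≥ (π/L)²∫u² with equality for the first sine mode sin(π(x−x₀)/L) (x₀ the left endpoint), so the inequality holds for all u iff (1−α)(π/L)² ≥ α − c, i.e. α ≤ ((π/L)² + c)/((π/L)² + 1) = (1 + c(L/π)²)/(1 + (L/π)²). (Direct route, valid since c ≤ 0: Poincaré gives c∫u² ≥ c(L/π)²∫(u')², so a(u,u) ≥ (1 + c(L/π)²)∫(u')², while ||u||_{H^1}² ≤ (1 + (L/π)²)∫(u')²; dividing yields the same α.) With (π/L)² = π^2/4 and c = -3/2, the largest admissible constant is α = ((π/L)² + c)/((π/L)² + 1).
Simplifying, α = (-6 + π^2)/(4 + π^2).


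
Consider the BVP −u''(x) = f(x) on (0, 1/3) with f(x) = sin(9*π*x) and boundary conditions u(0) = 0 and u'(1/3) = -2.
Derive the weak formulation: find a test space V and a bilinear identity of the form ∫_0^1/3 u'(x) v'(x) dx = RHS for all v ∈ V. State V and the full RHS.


V = {v ∈ H^1(0, 1/3) : v(0) = 0} (test functions vanish at x = 0 where u is specified); weak form: ∫_0^1/3 u'v' dx = ∫_0^1/3 (sin(9*π*x)) v dx − 2·v(1/3) for all v ∈ V.

Multiply both sides by a test function v and integrate from 0 to 1/3:
  ∫_0^1/3 −u''(x) v(x) dx = ∫_0^1/3 f(x) v(x) dx.
Integrate the LHS by parts once:
  ∫_0^1/3 −u'' v dx = −[u'(x) v(x)]_0^1/3 + ∫_0^1/3 u'(x) v'(x) dx.
Thus ∫_0^1/3 u'(x) v'(x) dx = ∫_0^1/3 f(x) v(x) dx + [u'(x) v(x)]_0^1/3.
Choose V so that boundary terms are either known or forced to vanish.
Mixed BC: u(0) = 0 (Dirichlet) and u'(1/3) = -2 (Neumann). Define V = {v ∈ H^1(0, 1/3) : v(0) = 0}. Then [u' v]_0^1/3 = u'(1/3)·v(1/3) − u'(0)·0 = − 2·v(1/3).
Weak formulation: find u (satisfying any essential BC) such that ∫_0^1/3 u'(x) v'(x) dx = ∫_0^1/3 f v dx − 2·v(1/3) for all v ∈ V (Dirichlet at 0 absorbed into V; Neumann datum at x = 1/3 contributes the boundary term).
Substituting f(x) = sin(9*π*x), the right-hand side is ∫_0^1/3 (sin(9*π*x)) v dx − 2·v(1/3).


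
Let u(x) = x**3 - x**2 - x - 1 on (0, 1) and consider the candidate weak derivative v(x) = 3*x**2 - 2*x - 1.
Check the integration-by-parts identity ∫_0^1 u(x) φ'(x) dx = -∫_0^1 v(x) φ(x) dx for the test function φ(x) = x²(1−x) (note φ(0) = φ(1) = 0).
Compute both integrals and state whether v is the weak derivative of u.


LHS = 1/12, RHS = 1/12. Yes, v = u' weakly.

u(x) = x**3 - x**2 - x - 1, classical derivative u'(x) = 3*x**2 - 2*x - 1.
φ(x) = x²(1−x), so φ'(x) = x*(2 - 3*x).
Note φ(0) = φ(1) = 0, so the boundary term u·φ vanishes.
LHS = ∫_0^1 u(x) φ'(x) dx = ∫_0^1 (-3*x^5 + 5*x^4 + x^3 + x^2 - 2*x) dx. Term by term:
  ∫_0^1 -3*x^5 dx = -1/2;  ∫_0^1 5*x^4 dx = 1;  ∫_0^1 x^3 dx = 1/4;
  ∫_0^1 x^2 dx = 1/3;  ∫_0^1 -2*x dx = -1.
Sum: -1/2 + 1 + 1/4 + 1/3 − 1 = 1/12.
So LHS = 1/12.
∫_0^1 v(x) φ(x) dx = ∫_0^1 (-3*x^5 + 5*x^4 - x^3 - x^2) dx. Term by term:
  ∫_0^1 -3*x^5 dx = -1/2;  ∫_0^1 5*x^4 dx = 1;  ∫_0^1 -x^3 dx = -1/4;
  ∫_0^1 -x^2 dx = -1/3.
Sum: -1/2 + 1 − 1/4 − 1/3 = -1/12.
So RHS = -∫_0^1 v(x) φ(x) dx = 1/12.
LHS = RHS, so the identity holds for this test φ.
Moreover u is smooth here and v(x) = u'(x) = 3*x**2 - 2*x - 1 pointwise, so the identity holds for every test function. Hence v is the weak derivative of u.


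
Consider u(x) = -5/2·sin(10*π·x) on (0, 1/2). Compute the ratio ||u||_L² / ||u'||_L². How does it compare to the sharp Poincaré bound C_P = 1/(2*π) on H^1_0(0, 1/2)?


||u||_L² / ||u'||_L² = 1/(10*π) < C_P = 1/(2*π).

u(x) = -5/2·sin(10*π·x), so u'(x) = -25*π*cos(10*π*x).
Writing u(x) = A·sin(kπx/L) with A = -5/2 and k = 5, use ∫_0^L sin²(kπx/L) dx = L/2 and ∫_0^L cos²(kπx/L) dx = L/2.
u² = 25/4·sin²(10*π·x) and (u')² = 625*π^2·cos²(10*π·x), and each of sin², cos² integrates to L/2 = 1/4 over (0, 1/2).
∫_0^1/2 u² dx = 25/16, so ||u||_L² = 5/4.
∫_0^1/2 (u')² dx = 625*π^2/4, so ||u'||_L² = 25*π/2.
Ratio ||u||_L² / ||u'||_L² = 1/(10*π).
Sharp Poincaré constant on H^1_0(0, 1/2) is C_P = L/π = 1/(2*π), achieved by sin(2*π·x).
This is the k = 5 harmonic; the ratio L/(kπ) is strictly less than C_P = L/π, consistent with the sharp inequality ||u||_L² ≤ C_P ||u'||_L².


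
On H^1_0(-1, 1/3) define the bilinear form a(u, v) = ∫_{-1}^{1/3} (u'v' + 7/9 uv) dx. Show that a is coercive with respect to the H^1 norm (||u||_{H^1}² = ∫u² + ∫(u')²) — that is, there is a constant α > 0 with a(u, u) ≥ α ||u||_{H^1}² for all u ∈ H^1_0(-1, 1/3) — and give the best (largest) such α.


α = (112 + 81*π^2)/(9*(16 + 9*π^2))

Coercivity of a(·,·) on H^1_0(-1, 1/3) means a(u, u) ≥ α ||u||_{H^1}² for every u ∈ H^1_0.
The interval has length L = 4/3, and Poincaré/coercivity depend only on L. Here a(u, u) = ∫(u')² + (7/9)·∫u².
Here 0 < c = 7/9 < 1. The condition a(u,u) ≥ α||u||_{H^1}² reads (1−α)∫(u')² ≥ (α−c)∫u². Any admissible α is ≤ 1 (rapidly oscillating u have ∫u²/∫(u')² → 0), and α = 1 would force 0 ≥ (1−c)∫u², impossible since c < 1; so 1−α > 0. By the sharp Poincaré inequality on H^1_0 of an interval of length L, ∫(u')² ≥ (π/L)²∫u² with equality for the first sine mode sin(π(x−x₀)/L) (x₀ the left endpoint), so the inequality holds for all u iff (1−α)(π/L)² ≥ α − c, i.e. α ≤ ((π/L)² + c)/((π/L)² + 1) = (1 + c(L/π)²)/(1 + (L/π)²). With (π/L)² = 9*π^2/16 and c = 7/9, the largest admissible constant is α = ((π/L)² + c)/((π/L)² + 1).
Simplifying, α = (112 + 81*π^2)/(9*(16 + 9*π^2)).


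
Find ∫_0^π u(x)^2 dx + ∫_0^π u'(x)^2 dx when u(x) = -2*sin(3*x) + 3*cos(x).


||u||_{H^1(0,π)}^2 = 29*π

u'(x) = -3*sin(x) - 6*cos(3*x).
Expand u² and (u')² and integrate term by term on (0, π), using: for integers n ≥ 1, ∫_0^π sin²(nx) dx = ∫_0^π cos²(nx) dx = π/2; for n ≠ n', ∫_0^π sin(nx)sin(n'x) dx = ∫_0^π cos(nx)cos(n'x) dx = 0; and by product-to-sum, ∫_0^π sin(nx)cos(n'x) dx = ½∫_0^π [sin((n+n')x) + sin((n−n')x)] dx, which is 0 when n+n' is even and 2n/(n²−n'²) when n+n' is odd (it need not vanish on (0, π)).
  u² squared terms: (-2)²·∫sin(3x)² dx = 4·π/2 = 2*π;  (3)²·∫cos(x)² dx = 9·π/2 = 9*π/2.
  u² cross terms: 2·(-2)·(3)·∫sin(3x)·cos(x) dx = -12·(0) = 0.
  So ∫_0^π u² dx = 2*π + 9*π/2 + 0 = 13*π/2.
  (u')² squared terms: (-6)²·∫cos(3x)² dx = 36·π/2 = 18*π;  (-3)²·∫sin(x)² dx = 9·π/2 = 9*π/2.
  (u')² cross terms: 2·(-6)·(-3)·∫cos(3x)·sin(x) dx = 36·(0) = 0.
  So ∫_0^π (u')² dx = 18*π + 9*π/2 + 0 = 45*π/2.
||u||_{H^1}^2 = (13*π/2) + (45*π/2) = 29*π.


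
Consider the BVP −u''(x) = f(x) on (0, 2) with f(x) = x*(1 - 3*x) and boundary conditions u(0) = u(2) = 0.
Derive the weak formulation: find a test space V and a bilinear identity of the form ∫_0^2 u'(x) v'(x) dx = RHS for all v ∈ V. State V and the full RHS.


V = H^1_0(0, 2) (so v(0) = v(2) = 0); weak form: ∫_0^2 u'v' dx = ∫_0^2 (x*(1 - 3*x)) v dx for all v ∈ V.

Multiply both sides by a test function v and integrate from 0 to 2:
  ∫_0^2 −u''(x) v(x) dx = ∫_0^2 f(x) v(x) dx.
Integrate the LHS by parts once:
  ∫_0^2 −u'' v dx = −[u'(x) v(x)]_0^2 + ∫_0^2 u'(x) v'(x) dx.
Thus ∫_0^2 u'(x) v'(x) dx = ∫_0^2 f(x) v(x) dx + [u'(x) v(x)]_0^2.
Choose V so that boundary terms are either known or forced to vanish.
u is Dirichlet: u(0) = u(2) = 0. Let V = H^1_0(0, 2); then v(0) = v(2) = 0, and [u' v]_0^2 = 0.
Weak formulation: find u (satisfying any essential BC) such that ∫_0^2 u'(x) v'(x) dx = ∫_0^2 f v dx for all v ∈ V.
Substituting f(x) = x*(1 - 3*x), the right-hand side is ∫_0^2 (x*(1 - 3*x)) v dx.


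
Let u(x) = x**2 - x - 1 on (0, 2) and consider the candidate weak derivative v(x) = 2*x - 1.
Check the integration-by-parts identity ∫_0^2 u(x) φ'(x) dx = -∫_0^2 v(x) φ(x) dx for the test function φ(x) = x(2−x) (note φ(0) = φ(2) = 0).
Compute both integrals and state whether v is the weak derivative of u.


LHS = -4/3, RHS = -4/3. Yes, v = u' weakly.

u(x) = x**2 - x - 1, classical derivative u'(x) = 2*x - 1.
φ(x) = x(2−x), so φ'(x) = 2 - 2*x.
Note φ(0) = φ(2) = 0, so the boundary term u·φ vanishes.
LHS = ∫_0^2 u(x) φ'(x) dx = ∫_0^2 (-2*x^3 + 4*x^2 - 2) dx. Term by term:
  ∫_0^2 -2*x^3 dx = -8;  ∫_0^2 4*x^2 dx = 32/3;  ∫_0^2 -2 dx = -4.
Sum: -8 + 32/3 − 4 = -4/3.
So LHS = -4/3.
∫_0^2 v(x) φ(x) dx = ∫_0^2 (-2*x^3 + 5*x^2 - 2*x) dx. Term by term:
  ∫_0^2 -2*x^3 dx = -8;  ∫_0^2 5*x^2 dx = 40/3;  ∫_0^2 -2*x dx = -4.
Sum: -8 + 40/3 − 4 = 4/3.
So RHS = -∫_0^2 v(x) φ(x) dx = -4/3.
LHS = RHS, so the identity holds for this test φ.
Moreover u is smooth here and v(x) = u'(x) = 2*x - 1 pointwise, so the identity holds for every test function. Hence v is the weak derivative of u.


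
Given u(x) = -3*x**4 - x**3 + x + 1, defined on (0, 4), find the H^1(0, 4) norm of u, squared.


||u||_{H^1}^2 = 72890264/105

The H^1 norm (squared) on an interval (0, L) is
  ||u||_{H^1}^2 = ∫_0^L u(x)^2 dx + ∫_0^L u'(x)^2 dx.
Compute u'(x) = -12*x**3 - 3*x**2 + 1.
Then u(x)^2 = 9*x**8 + 6*x**7 + x**6 - 6*x**5 - 8*x**4 - 2*x**3 + x**2 + 2*x + 1 and u'(x)^2 = 144*x**6 + 72*x**5 + 9*x**4 - 24*x**3 - 6*x**2 + 1.
Integrate each monomial from 0 to 4 using ∫_0^4 c·x^n dx = c·4^(n+1)/(n+1):
  ∫_0^4 u(x)^2 dx = ∫_0^4 (9*x^8 + 6*x^7 + x^6 - 6*x^5 - 8*x^4 - 2*x^3 + x^2 + 2*x + 1) dx. Term by term:
    ∫_0^4 9*x^8 dx = 262144;  ∫_0^4 6*x^7 dx = 49152;  ∫_0^4 x^6 dx = 16384/7;
    ∫_0^4 -6*x^5 dx = -4096;  ∫_0^4 -8*x^4 dx = -8192/5;  ∫_0^4 -2*x^3 dx = -128;
    ∫_0^4 x^2 dx = 64/3;  ∫_0^4 2*x dx = 16;  ∫_0^4 1 dx = 4.
  Sum: 262144 + 49152 + 16384/7 − 4096 − 8192/5 − 128 + 64/3 + 16 + 4 = 32320628/105.
  ∫_0^4 u'(x)^2 dx = ∫_0^4 (144*x^6 + 72*x^5 + 9*x^4 - 24*x^3 - 6*x^2 + 1) dx. Term by term:
    ∫_0^4 144*x^6 dx = 2359296/7;  ∫_0^4 72*x^5 dx = 49152;  ∫_0^4 9*x^4 dx = 9216/5;
    ∫_0^4 -24*x^3 dx = -1536;  ∫_0^4 -6*x^2 dx = -128;  ∫_0^4 1 dx = 4.
  Sum: 2359296/7 + 49152 + 9216/5 − 1536 − 128 + 4 = 13523212/35.
Adding: ||u||_{H^1}^2 = 32320628/105 + 13523212/35 = 72890264/105.


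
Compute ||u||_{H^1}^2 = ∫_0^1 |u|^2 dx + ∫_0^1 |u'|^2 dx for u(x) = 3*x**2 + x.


||u||_{H^1}^2 = 679/30

The H^1 norm (squared) on an interval (0, L) is
  ||u||_{H^1}^2 = ∫_0^L u(x)^2 dx + ∫_0^L u'(x)^2 dx.
Compute u'(x) = 6*x + 1.
Then u(x)^2 = 9*x**4 + 6*x**3 + x**2 and u'(x)^2 = 36*x**2 + 12*x + 1.
Integrate each monomial from 0 to 1 using ∫_0^1 c·x^n dx = c·1^(n+1)/(n+1):
  ∫_0^1 u(x)^2 dx = ∫_0^1 (9*x^4 + 6*x^3 + x^2) dx. Term by term:
    ∫_0^1 9*x^4 dx = 9/5;  ∫_0^1 6*x^3 dx = 3/2;  ∫_0^1 x^2 dx = 1/3.
  Sum: 9/5 + 3/2 + 1/3 = 109/30.
  ∫_0^1 u'(x)^2 dx = ∫_0^1 (36*x^2 + 12*x + 1) dx. Term by term:
    ∫_0^1 36*x^2 dx = 12;  ∫_0^1 12*x dx = 6;  ∫_0^1 1 dx = 1.
  Sum: 12 + 6 + 1 = 19.
Adding: ||u||_{H^1}^2 = 109/30 + 19 = 679/30.


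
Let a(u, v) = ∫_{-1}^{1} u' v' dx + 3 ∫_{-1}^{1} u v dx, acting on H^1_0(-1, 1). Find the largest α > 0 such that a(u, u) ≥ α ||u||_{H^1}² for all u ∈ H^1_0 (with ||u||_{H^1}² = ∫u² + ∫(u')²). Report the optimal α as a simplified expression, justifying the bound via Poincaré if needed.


α = 1

Coercivity of a(·,·) on H^1_0(-1, 1) means a(u, u) ≥ α ||u||_{H^1}² for every u ∈ H^1_0.
The interval has length L = 2, and Poincaré/coercivity depend only on L. Here a(u, u) = ∫(u')² + (3)·∫u².
Here c = 3 ≥ 1, so a(u,u) = ∫(u')² + c∫u² ≥ ∫(u')² + ∫u² = ||u||_{H^1}², i.e. α = 1 works. No larger α is possible: a(u,u) ≥ α||u||_{H^1}² means (1−α)∫(u')² ≥ (α−c)∫u², and for the modes u_n = sin(nπ(x−x₀)/L) (x₀ the left endpoint) one has ∫u_n²/∫(u_n')² = (L/(nπ))² → 0, so a(u_n,u_n)/||u_n||_{H^1}² → 1. Hence the optimal constant is α = 1.
Therefore α = 1.


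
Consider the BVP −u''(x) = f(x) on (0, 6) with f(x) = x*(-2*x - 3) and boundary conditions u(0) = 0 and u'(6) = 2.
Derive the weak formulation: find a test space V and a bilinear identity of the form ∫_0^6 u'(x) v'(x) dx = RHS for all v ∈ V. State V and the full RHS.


V = {v ∈ H^1(0, 6) : v(0) = 0} (test functions vanish at x = 0 where u is specified); weak form: ∫_0^6 u'v' dx = ∫_0^6 (x*(-2*x - 3)) v dx + 2·v(6) for all v ∈ V.

Multiply both sides by a test function v and integrate from 0 to 6:
  ∫_0^6 −u''(x) v(x) dx = ∫_0^6 f(x) v(x) dx.
Integrate the LHS by parts once:
  ∫_0^6 −u'' v dx = −[u'(x) v(x)]_0^6 + ∫_0^6 u'(x) v'(x) dx.
Thus ∫_0^6 u'(x) v'(x) dx = ∫_0^6 f(x) v(x) dx + [u'(x) v(x)]_0^6.
Choose V so that boundary terms are either known or forced to vanish.
Mixed BC: u(0) = 0 (Dirichlet) and u'(6) = 2 (Neumann). Define V = {v ∈ H^1(0, 6) : v(0) = 0}. Then [u' v]_0^6 = u'(6)·v(6) − u'(0)·0 = 2·v(6).
Weak formulation: find u (satisfying any essential BC) such that ∫_0^6 u'(x) v'(x) dx = ∫_0^6 f v dx + 2·v(6) for all v ∈ V (Dirichlet at 0 absorbed into V; Neumann datum at x = 6 contributes the boundary term).
Substituting f(x) = x*(-2*x - 3), the right-hand side is ∫_0^6 (x*(-2*x - 3)) v dx + 2·v(6).


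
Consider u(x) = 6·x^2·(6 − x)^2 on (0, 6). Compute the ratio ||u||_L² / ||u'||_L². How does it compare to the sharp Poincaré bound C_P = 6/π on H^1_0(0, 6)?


||u||_L² / ||u'||_L² = sqrt(3) < C_P = 6/π.

u(x) = 6·x^2·(6 − x)^2, so u'(x) = 24*x*(x - 6)*(x - 3).
u(x) = 6·x^2·(6 − x)^2 vanishes at x = 0 and x = 6, so u ∈ H^1_0(0, 6). Differentiate via the product rule and integrate the resulting polynomials term by term.
  ∫_0^6 u² dx = ∫_0^6 (36*x^8 - 864*x^7 + 7776*x^6 - 31104*x^5 + 46656*x^4) dx. Term by term:
    ∫_0^6 36*x^8 dx = 40310784;  ∫_0^6 -864*x^7 dx = -181398528;  ∫_0^6 7776*x^6 dx = 2176782336/7;
    ∫_0^6 -31104*x^5 dx = -241864704;  ∫_0^6 46656*x^4 dx = 362797056/5.
  Sum: 40310784 − 181398528 + 2176782336/7 − 241864704 + 362797056/5 = 20155392/35.
  ∫_0^6 (u')² dx = ∫_0^6 (576*x^6 - 10368*x^5 + 67392*x^4 - 186624*x^3 + 186624*x^2) dx. Term by term:
    ∫_0^6 576*x^6 dx = 161243136/7;  ∫_0^6 -10368*x^5 dx = -80621568;  ∫_0^6 67392*x^4 dx = 524040192/5;
    ∫_0^6 -186624*x^3 dx = -60466176;  ∫_0^6 186624*x^2 dx = 13436928.
  Sum: 161243136/7 − 80621568 + 524040192/5 − 60466176 + 13436928 = 6718464/35.
∫_0^6 u² dx = 20155392/35, so ||u||_L² = 2592*sqrt(105)/35.
∫_0^6 (u')² dx = 6718464/35, so ||u'||_L² = 2592*sqrt(35)/35.
Ratio ||u||_L² / ||u'||_L² = sqrt(3).
Sharp Poincaré constant on H^1_0(0, 6) is C_P = L/π = 6/π, achieved by sin(π/6·x).
A polynomial bump cannot attain the sharp Poincaré constant (only the first sine eigenfunction does), so the ratio is strictly less than C_P, consistent with ||u||_L² ≤ C_P ||u'||_L².


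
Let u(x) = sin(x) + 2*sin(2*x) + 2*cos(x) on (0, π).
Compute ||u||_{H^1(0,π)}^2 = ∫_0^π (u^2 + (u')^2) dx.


||u||_{H^1(0,π)}^2 = 64/3 + 15*π

u'(x) = -2*sin(x) + cos(x) + 4*cos(2*x).
Expand u² and (u')² and integrate term by term on (0, π), using: for integers n ≥ 1, ∫_0^π sin²(nx) dx = ∫_0^π cos²(nx) dx = π/2; for n ≠ n', ∫_0^π sin(nx)sin(n'x) dx = ∫_0^π cos(nx)cos(n'x) dx = 0; and by product-to-sum, ∫_0^π sin(nx)cos(n'x) dx = ½∫_0^π [sin((n+n')x) + sin((n−n')x)] dx, which is 0 when n+n' is even and 2n/(n²−n'²) when n+n' is odd (it need not vanish on (0, π)).
  u² squared terms: (2)²·∫cos(x)² dx = 4·π/2 = 2*π;  (2)²·∫sin(2x)² dx = 4·π/2 = 2*π;  (1)²·∫sin(x)² dx = 1·π/2 = π/2.
  u² cross terms: 2·(2)·(2)·∫cos(x)·sin(2x) dx = 8·(4/3) = 32/3;  2·(2)·(1)·∫cos(x)·sin(x) dx = 4·(0) = 0;  2·(2)·(1)·∫sin(2x)·sin(x) dx = 4·(0) = 0.
  So ∫_0^π u² dx = 2*π + 2*π + π/2 + 32/3 + 0 + 0 = 32/3 + 9*π/2.
  (u')² squared terms: (-2)²·∫sin(x)² dx = 4·π/2 = 2*π;  (4)²·∫cos(2x)² dx = 16·π/2 = 8*π;  (1)²·∫cos(x)² dx = 1·π/2 = π/2.
  (u')² cross terms: 2·(-2)·(4)·∫sin(x)·cos(2x) dx = -16·(-2/3) = 32/3;  2·(-2)·(1)·∫sin(x)·cos(x) dx = -4·(0) = 0;  2·(4)·(1)·∫cos(2x)·cos(x) dx = 8·(0) = 0.
  So ∫_0^π (u')² dx = 2*π + 8*π + π/2 + 32/3 + 0 + 0 = 32/3 + 21*π/2.
||u||_{H^1}^2 = (32/3 + 9*π/2) + (32/3 + 21*π/2) = 64/3 + 15*π.
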